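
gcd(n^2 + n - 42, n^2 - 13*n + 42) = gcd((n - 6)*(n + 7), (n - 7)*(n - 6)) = n - 6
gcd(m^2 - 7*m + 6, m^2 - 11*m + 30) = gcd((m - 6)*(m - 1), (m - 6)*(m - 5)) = m - 6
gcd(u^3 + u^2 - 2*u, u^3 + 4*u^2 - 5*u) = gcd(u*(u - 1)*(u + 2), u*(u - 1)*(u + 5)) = u^2 - u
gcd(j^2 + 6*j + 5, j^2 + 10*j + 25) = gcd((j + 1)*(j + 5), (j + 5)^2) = j + 5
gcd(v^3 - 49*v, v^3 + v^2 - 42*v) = v^2 + 7*v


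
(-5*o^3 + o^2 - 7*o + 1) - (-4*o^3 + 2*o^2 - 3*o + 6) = -o^3 - o^2 - 4*o - 5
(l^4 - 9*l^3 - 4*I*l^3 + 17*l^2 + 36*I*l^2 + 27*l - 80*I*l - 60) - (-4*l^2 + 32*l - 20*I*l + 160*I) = l^4 - 9*l^3 - 4*I*l^3 + 21*l^2 + 36*I*l^2 - 5*l - 60*I*l - 60 - 160*I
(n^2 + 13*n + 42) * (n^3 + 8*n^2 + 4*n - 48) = n^5 + 21*n^4 + 150*n^3 + 340*n^2 - 456*n - 2016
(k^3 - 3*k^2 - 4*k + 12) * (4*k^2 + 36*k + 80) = 4*k^5 + 24*k^4 - 44*k^3 - 336*k^2 + 112*k + 960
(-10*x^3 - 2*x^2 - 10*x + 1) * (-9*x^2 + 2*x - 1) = 90*x^5 - 2*x^4 + 96*x^3 - 27*x^2 + 12*x - 1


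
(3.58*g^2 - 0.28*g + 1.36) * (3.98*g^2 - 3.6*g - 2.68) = 14.2484*g^4 - 14.0024*g^3 - 3.1736*g^2 - 4.1456*g - 3.6448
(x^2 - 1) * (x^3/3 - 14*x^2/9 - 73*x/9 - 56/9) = x^5/3 - 14*x^4/9 - 76*x^3/9 - 14*x^2/3 + 73*x/9 + 56/9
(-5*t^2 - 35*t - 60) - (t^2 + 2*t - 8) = -6*t^2 - 37*t - 52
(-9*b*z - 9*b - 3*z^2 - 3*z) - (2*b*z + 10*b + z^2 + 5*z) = -11*b*z - 19*b - 4*z^2 - 8*z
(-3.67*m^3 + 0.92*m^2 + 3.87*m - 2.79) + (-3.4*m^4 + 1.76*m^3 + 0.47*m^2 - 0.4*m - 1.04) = -3.4*m^4 - 1.91*m^3 + 1.39*m^2 + 3.47*m - 3.83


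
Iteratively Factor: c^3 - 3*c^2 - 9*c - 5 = (c + 1)*(c^2 - 4*c - 5) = (c - 5)*(c + 1)*(c + 1)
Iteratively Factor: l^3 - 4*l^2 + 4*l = (l)*(l^2 - 4*l + 4) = l*(l - 2)*(l - 2)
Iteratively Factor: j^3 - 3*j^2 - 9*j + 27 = (j - 3)*(j^2 - 9) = (j - 3)*(j + 3)*(j - 3)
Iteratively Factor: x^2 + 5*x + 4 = (x + 1)*(x + 4)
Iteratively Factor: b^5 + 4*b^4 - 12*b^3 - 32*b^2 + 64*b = (b - 2)*(b^4 + 6*b^3 - 32*b) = (b - 2)*(b + 4)*(b^3 + 2*b^2 - 8*b) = (b - 2)*(b + 4)^2*(b^2 - 2*b) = (b - 2)^2*(b + 4)^2*(b)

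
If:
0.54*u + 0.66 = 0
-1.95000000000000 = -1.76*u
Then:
No Solution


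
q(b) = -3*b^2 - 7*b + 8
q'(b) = -6*b - 7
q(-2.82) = 3.88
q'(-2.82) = 9.92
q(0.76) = 0.95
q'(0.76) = -11.56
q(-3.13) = 0.52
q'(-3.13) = 11.78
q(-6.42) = -70.71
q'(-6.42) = 31.52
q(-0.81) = 11.70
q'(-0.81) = -2.14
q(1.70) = -12.57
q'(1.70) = -17.20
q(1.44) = -8.30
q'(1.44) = -15.64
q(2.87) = -36.80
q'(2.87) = -24.22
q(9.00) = -298.00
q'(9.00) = -61.00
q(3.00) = -40.00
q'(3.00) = -25.00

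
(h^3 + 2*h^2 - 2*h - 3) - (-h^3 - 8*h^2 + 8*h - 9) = 2*h^3 + 10*h^2 - 10*h + 6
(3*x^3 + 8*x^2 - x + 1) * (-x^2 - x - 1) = -3*x^5 - 11*x^4 - 10*x^3 - 8*x^2 - 1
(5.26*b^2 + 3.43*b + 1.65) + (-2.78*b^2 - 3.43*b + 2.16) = 2.48*b^2 + 3.81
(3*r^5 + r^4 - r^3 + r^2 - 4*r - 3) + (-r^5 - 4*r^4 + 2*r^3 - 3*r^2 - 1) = 2*r^5 - 3*r^4 + r^3 - 2*r^2 - 4*r - 4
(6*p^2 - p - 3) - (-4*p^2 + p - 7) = 10*p^2 - 2*p + 4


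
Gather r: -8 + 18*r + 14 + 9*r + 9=27*r + 15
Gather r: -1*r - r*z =r*(-z - 1)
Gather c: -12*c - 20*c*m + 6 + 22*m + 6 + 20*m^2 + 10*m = c*(-20*m - 12) + 20*m^2 + 32*m + 12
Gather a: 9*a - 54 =9*a - 54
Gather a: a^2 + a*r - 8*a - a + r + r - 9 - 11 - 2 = a^2 + a*(r - 9) + 2*r - 22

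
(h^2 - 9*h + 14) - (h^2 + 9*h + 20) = -18*h - 6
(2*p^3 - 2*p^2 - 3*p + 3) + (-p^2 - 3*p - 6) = 2*p^3 - 3*p^2 - 6*p - 3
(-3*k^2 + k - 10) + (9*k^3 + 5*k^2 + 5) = 9*k^3 + 2*k^2 + k - 5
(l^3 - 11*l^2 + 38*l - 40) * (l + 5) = l^4 - 6*l^3 - 17*l^2 + 150*l - 200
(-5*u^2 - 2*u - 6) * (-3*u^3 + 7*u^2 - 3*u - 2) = 15*u^5 - 29*u^4 + 19*u^3 - 26*u^2 + 22*u + 12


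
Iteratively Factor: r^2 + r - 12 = (r - 3)*(r + 4)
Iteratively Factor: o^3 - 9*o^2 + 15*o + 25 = (o - 5)*(o^2 - 4*o - 5) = (o - 5)^2*(o + 1)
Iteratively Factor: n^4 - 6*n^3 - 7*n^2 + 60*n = (n - 4)*(n^3 - 2*n^2 - 15*n) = (n - 5)*(n - 4)*(n^2 + 3*n) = n*(n - 5)*(n - 4)*(n + 3)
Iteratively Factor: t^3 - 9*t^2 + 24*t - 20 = (t - 2)*(t^2 - 7*t + 10) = (t - 2)^2*(t - 5)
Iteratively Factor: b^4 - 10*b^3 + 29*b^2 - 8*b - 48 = (b + 1)*(b^3 - 11*b^2 + 40*b - 48) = (b - 4)*(b + 1)*(b^2 - 7*b + 12) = (b - 4)*(b - 3)*(b + 1)*(b - 4)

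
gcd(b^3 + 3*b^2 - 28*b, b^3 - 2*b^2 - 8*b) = b^2 - 4*b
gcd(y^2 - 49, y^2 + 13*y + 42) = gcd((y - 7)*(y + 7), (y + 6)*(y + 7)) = y + 7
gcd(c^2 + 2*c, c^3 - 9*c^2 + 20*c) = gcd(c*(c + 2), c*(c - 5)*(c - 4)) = c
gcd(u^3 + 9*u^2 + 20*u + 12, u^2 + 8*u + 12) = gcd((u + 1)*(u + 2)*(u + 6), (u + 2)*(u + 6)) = u^2 + 8*u + 12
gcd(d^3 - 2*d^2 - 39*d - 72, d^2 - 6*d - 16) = d - 8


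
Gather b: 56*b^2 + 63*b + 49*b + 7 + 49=56*b^2 + 112*b + 56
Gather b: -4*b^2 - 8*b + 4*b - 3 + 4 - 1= -4*b^2 - 4*b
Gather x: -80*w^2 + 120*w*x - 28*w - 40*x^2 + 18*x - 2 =-80*w^2 - 28*w - 40*x^2 + x*(120*w + 18) - 2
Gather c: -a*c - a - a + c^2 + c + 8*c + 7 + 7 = -2*a + c^2 + c*(9 - a) + 14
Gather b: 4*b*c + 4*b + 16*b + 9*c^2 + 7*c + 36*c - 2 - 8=b*(4*c + 20) + 9*c^2 + 43*c - 10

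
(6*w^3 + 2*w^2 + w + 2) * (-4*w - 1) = -24*w^4 - 14*w^3 - 6*w^2 - 9*w - 2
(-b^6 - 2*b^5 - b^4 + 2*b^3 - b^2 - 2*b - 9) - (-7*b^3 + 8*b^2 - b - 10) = -b^6 - 2*b^5 - b^4 + 9*b^3 - 9*b^2 - b + 1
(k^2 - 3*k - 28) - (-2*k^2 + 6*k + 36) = 3*k^2 - 9*k - 64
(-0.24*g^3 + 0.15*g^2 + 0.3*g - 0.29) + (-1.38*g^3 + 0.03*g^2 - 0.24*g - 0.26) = -1.62*g^3 + 0.18*g^2 + 0.06*g - 0.55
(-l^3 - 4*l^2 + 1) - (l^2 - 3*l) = -l^3 - 5*l^2 + 3*l + 1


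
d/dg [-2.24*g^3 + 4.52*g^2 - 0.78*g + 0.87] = -6.72*g^2 + 9.04*g - 0.78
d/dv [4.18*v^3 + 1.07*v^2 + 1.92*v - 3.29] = 12.54*v^2 + 2.14*v + 1.92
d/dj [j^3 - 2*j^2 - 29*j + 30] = 3*j^2 - 4*j - 29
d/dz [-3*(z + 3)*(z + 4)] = -6*z - 21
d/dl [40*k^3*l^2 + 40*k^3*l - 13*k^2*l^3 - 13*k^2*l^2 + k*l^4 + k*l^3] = k*(80*k^2*l + 40*k^2 - 39*k*l^2 - 26*k*l + 4*l^3 + 3*l^2)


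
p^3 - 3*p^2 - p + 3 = (p - 3)*(p - 1)*(p + 1)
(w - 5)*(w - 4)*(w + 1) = w^3 - 8*w^2 + 11*w + 20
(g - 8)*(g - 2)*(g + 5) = g^3 - 5*g^2 - 34*g + 80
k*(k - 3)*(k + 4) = k^3 + k^2 - 12*k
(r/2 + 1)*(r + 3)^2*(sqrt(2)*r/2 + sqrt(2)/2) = sqrt(2)*r^4/4 + 9*sqrt(2)*r^3/4 + 29*sqrt(2)*r^2/4 + 39*sqrt(2)*r/4 + 9*sqrt(2)/2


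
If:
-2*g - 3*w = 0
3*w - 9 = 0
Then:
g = -9/2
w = 3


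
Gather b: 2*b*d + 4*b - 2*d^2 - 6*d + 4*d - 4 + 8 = b*(2*d + 4) - 2*d^2 - 2*d + 4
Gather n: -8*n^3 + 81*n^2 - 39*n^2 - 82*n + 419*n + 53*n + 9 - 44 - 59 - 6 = -8*n^3 + 42*n^2 + 390*n - 100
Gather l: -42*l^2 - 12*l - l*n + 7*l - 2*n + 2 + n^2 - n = -42*l^2 + l*(-n - 5) + n^2 - 3*n + 2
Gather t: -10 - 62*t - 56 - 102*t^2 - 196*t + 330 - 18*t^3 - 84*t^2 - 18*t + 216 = -18*t^3 - 186*t^2 - 276*t + 480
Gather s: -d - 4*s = -d - 4*s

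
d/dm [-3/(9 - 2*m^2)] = -12*m/(2*m^2 - 9)^2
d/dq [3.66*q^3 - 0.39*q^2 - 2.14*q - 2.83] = 10.98*q^2 - 0.78*q - 2.14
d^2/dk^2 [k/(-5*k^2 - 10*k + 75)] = 2*(-4*k*(k + 1)^2 + (3*k + 2)*(k^2 + 2*k - 15))/(5*(k^2 + 2*k - 15)^3)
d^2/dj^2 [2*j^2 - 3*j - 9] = 4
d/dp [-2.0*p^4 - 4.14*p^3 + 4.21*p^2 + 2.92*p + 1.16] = -8.0*p^3 - 12.42*p^2 + 8.42*p + 2.92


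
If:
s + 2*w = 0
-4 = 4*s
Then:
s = -1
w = 1/2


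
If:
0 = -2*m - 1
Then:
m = -1/2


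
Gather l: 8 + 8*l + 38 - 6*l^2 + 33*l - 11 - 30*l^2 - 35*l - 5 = -36*l^2 + 6*l + 30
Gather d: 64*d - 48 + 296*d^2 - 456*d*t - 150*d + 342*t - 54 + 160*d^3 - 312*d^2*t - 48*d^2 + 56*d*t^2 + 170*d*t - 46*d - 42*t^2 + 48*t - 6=160*d^3 + d^2*(248 - 312*t) + d*(56*t^2 - 286*t - 132) - 42*t^2 + 390*t - 108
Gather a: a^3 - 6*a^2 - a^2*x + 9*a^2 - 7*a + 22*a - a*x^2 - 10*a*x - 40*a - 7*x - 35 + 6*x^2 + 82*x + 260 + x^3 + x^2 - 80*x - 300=a^3 + a^2*(3 - x) + a*(-x^2 - 10*x - 25) + x^3 + 7*x^2 - 5*x - 75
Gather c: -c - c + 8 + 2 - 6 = 4 - 2*c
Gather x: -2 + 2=0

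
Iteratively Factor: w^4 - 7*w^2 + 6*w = (w - 1)*(w^3 + w^2 - 6*w) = (w - 2)*(w - 1)*(w^2 + 3*w) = w*(w - 2)*(w - 1)*(w + 3)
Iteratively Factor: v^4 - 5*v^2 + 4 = (v - 1)*(v^3 + v^2 - 4*v - 4) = (v - 1)*(v + 2)*(v^2 - v - 2) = (v - 2)*(v - 1)*(v + 2)*(v + 1)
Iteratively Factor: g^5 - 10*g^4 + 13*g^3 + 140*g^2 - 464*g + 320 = (g + 4)*(g^4 - 14*g^3 + 69*g^2 - 136*g + 80) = (g - 4)*(g + 4)*(g^3 - 10*g^2 + 29*g - 20) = (g - 4)*(g - 1)*(g + 4)*(g^2 - 9*g + 20) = (g - 4)^2*(g - 1)*(g + 4)*(g - 5)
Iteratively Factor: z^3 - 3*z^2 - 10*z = (z - 5)*(z^2 + 2*z) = z*(z - 5)*(z + 2)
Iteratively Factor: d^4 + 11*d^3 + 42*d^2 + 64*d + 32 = (d + 4)*(d^3 + 7*d^2 + 14*d + 8) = (d + 1)*(d + 4)*(d^2 + 6*d + 8) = (d + 1)*(d + 2)*(d + 4)*(d + 4)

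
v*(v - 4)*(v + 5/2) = v^3 - 3*v^2/2 - 10*v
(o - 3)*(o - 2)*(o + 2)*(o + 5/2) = o^4 - o^3/2 - 23*o^2/2 + 2*o + 30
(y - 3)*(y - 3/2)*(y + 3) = y^3 - 3*y^2/2 - 9*y + 27/2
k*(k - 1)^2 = k^3 - 2*k^2 + k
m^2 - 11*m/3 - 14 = (m - 6)*(m + 7/3)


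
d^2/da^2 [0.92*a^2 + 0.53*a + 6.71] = 1.84000000000000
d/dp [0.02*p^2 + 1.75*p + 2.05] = 0.04*p + 1.75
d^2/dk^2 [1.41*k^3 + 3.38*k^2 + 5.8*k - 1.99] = 8.46*k + 6.76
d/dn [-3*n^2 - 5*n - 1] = -6*n - 5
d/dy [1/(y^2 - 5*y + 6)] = (5 - 2*y)/(y^2 - 5*y + 6)^2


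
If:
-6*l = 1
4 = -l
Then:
No Solution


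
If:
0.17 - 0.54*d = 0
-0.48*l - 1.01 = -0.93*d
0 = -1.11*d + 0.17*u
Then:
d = 0.31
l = -1.49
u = 2.06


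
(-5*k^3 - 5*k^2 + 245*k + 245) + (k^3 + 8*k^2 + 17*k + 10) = -4*k^3 + 3*k^2 + 262*k + 255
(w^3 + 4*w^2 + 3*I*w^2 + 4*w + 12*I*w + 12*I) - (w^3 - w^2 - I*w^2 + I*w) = 5*w^2 + 4*I*w^2 + 4*w + 11*I*w + 12*I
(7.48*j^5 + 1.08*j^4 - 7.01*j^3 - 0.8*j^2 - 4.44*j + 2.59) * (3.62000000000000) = 27.0776*j^5 + 3.9096*j^4 - 25.3762*j^3 - 2.896*j^2 - 16.0728*j + 9.3758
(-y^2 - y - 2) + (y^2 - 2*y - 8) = -3*y - 10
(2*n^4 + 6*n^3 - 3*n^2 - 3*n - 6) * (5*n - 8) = 10*n^5 + 14*n^4 - 63*n^3 + 9*n^2 - 6*n + 48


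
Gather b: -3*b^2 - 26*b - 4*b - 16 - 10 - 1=-3*b^2 - 30*b - 27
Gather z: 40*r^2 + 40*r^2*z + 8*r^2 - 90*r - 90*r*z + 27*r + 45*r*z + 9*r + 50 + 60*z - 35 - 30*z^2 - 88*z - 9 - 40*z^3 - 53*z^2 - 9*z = 48*r^2 - 54*r - 40*z^3 - 83*z^2 + z*(40*r^2 - 45*r - 37) + 6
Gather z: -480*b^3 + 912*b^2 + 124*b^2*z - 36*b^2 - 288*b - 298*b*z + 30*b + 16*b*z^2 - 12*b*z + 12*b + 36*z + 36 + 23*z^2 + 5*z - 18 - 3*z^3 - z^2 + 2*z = -480*b^3 + 876*b^2 - 246*b - 3*z^3 + z^2*(16*b + 22) + z*(124*b^2 - 310*b + 43) + 18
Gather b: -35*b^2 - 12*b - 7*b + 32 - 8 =-35*b^2 - 19*b + 24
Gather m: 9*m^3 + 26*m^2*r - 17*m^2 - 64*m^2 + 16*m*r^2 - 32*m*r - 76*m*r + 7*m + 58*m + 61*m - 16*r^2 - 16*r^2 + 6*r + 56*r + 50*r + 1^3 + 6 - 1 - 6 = 9*m^3 + m^2*(26*r - 81) + m*(16*r^2 - 108*r + 126) - 32*r^2 + 112*r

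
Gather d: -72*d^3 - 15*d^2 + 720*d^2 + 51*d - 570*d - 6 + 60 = -72*d^3 + 705*d^2 - 519*d + 54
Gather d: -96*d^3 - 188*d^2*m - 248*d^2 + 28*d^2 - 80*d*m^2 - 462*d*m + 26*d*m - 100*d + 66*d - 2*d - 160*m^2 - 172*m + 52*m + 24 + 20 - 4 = -96*d^3 + d^2*(-188*m - 220) + d*(-80*m^2 - 436*m - 36) - 160*m^2 - 120*m + 40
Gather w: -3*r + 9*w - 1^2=-3*r + 9*w - 1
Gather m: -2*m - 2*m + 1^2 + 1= 2 - 4*m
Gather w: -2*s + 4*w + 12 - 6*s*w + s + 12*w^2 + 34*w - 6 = -s + 12*w^2 + w*(38 - 6*s) + 6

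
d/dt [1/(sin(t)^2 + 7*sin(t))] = -(2*sin(t) + 7)*cos(t)/((sin(t) + 7)^2*sin(t)^2)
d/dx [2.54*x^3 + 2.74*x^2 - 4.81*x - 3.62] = 7.62*x^2 + 5.48*x - 4.81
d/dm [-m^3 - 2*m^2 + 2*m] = -3*m^2 - 4*m + 2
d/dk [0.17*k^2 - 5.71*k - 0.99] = 0.34*k - 5.71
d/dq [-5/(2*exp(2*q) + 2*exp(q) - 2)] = (5*exp(q) + 5/2)*exp(q)/(exp(2*q) + exp(q) - 1)^2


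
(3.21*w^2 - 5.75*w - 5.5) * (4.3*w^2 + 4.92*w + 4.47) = 13.803*w^4 - 8.9318*w^3 - 37.5913*w^2 - 52.7625*w - 24.585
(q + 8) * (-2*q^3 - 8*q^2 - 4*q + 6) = -2*q^4 - 24*q^3 - 68*q^2 - 26*q + 48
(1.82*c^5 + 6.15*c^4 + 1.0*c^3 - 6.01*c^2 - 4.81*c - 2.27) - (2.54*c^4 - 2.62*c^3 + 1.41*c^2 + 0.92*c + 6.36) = 1.82*c^5 + 3.61*c^4 + 3.62*c^3 - 7.42*c^2 - 5.73*c - 8.63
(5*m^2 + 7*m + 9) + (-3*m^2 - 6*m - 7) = 2*m^2 + m + 2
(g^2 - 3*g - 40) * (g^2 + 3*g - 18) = g^4 - 67*g^2 - 66*g + 720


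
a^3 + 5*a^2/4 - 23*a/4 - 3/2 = (a - 2)*(a + 1/4)*(a + 3)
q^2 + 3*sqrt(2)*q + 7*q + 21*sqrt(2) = (q + 7)*(q + 3*sqrt(2))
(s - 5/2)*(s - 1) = s^2 - 7*s/2 + 5/2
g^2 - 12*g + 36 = (g - 6)^2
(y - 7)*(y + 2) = y^2 - 5*y - 14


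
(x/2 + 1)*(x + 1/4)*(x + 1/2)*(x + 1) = x^4/2 + 15*x^3/8 + 35*x^2/16 + 15*x/16 + 1/8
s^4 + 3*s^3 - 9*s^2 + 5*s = s*(s - 1)^2*(s + 5)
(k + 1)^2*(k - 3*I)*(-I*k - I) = -I*k^4 - 3*k^3 - 3*I*k^3 - 9*k^2 - 3*I*k^2 - 9*k - I*k - 3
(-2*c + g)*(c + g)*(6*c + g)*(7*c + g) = -84*c^4 - 68*c^3*g + 27*c^2*g^2 + 12*c*g^3 + g^4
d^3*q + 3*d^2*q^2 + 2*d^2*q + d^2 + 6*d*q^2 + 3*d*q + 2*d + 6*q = (d + 2)*(d + 3*q)*(d*q + 1)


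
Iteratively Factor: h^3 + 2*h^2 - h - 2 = (h + 1)*(h^2 + h - 2) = (h - 1)*(h + 1)*(h + 2)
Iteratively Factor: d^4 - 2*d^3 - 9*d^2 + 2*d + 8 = (d + 2)*(d^3 - 4*d^2 - d + 4) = (d - 4)*(d + 2)*(d^2 - 1) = (d - 4)*(d - 1)*(d + 2)*(d + 1)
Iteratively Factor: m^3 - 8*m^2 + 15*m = (m)*(m^2 - 8*m + 15) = m*(m - 5)*(m - 3)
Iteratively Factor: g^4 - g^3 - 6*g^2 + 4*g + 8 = (g - 2)*(g^3 + g^2 - 4*g - 4) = (g - 2)*(g + 2)*(g^2 - g - 2) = (g - 2)*(g + 1)*(g + 2)*(g - 2)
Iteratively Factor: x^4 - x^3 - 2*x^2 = (x)*(x^3 - x^2 - 2*x) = x*(x + 1)*(x^2 - 2*x) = x*(x - 2)*(x + 1)*(x)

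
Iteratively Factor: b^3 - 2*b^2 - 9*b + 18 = (b - 3)*(b^2 + b - 6) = (b - 3)*(b + 3)*(b - 2)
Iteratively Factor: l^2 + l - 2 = (l + 2)*(l - 1)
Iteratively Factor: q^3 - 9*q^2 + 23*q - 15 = (q - 3)*(q^2 - 6*q + 5) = (q - 3)*(q - 1)*(q - 5)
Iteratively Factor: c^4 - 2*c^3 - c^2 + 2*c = (c - 2)*(c^3 - c) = c*(c - 2)*(c^2 - 1) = c*(c - 2)*(c - 1)*(c + 1)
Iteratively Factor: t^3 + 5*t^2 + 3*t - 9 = (t - 1)*(t^2 + 6*t + 9) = (t - 1)*(t + 3)*(t + 3)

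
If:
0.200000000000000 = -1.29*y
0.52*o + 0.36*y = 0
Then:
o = 0.11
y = -0.16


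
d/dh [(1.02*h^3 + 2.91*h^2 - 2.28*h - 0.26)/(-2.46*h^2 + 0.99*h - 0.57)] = (-2.5092*h^4 + 2.0196*h^3 - 4.4721*h^2 - 4.5966*h + 1.557)/(6.0516*h^4 - 4.8708*h^3 + 3.7845*h^2 - 1.1286*h + 0.3249)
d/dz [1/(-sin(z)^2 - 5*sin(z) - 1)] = (2*sin(z) + 5)*cos(z)/(sin(z)^2 + 5*sin(z) + 1)^2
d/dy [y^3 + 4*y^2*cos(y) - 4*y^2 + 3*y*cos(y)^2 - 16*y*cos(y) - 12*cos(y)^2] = -4*y^2*sin(y) + 3*y^2 + 16*y*sin(y) - 3*y*sin(2*y) + 8*y*cos(y) - 8*y + 12*sin(2*y) + 3*cos(y)^2 - 16*cos(y)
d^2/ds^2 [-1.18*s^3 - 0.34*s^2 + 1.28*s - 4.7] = -7.08*s - 0.68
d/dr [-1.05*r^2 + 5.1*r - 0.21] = 5.1 - 2.1*r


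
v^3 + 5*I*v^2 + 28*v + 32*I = (v - 4*I)*(v + I)*(v + 8*I)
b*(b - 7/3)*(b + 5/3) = b^3 - 2*b^2/3 - 35*b/9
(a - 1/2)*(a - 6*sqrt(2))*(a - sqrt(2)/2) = a^3 - 13*sqrt(2)*a^2/2 - a^2/2 + 13*sqrt(2)*a/4 + 6*a - 3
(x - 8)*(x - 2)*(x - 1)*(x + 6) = x^4 - 5*x^3 - 40*x^2 + 140*x - 96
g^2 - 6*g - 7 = (g - 7)*(g + 1)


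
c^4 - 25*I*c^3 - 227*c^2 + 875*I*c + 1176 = (c - 8*I)*(c - 7*I)^2*(c - 3*I)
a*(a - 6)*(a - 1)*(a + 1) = a^4 - 6*a^3 - a^2 + 6*a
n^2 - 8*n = n*(n - 8)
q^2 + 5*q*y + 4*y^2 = (q + y)*(q + 4*y)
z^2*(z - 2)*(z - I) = z^4 - 2*z^3 - I*z^3 + 2*I*z^2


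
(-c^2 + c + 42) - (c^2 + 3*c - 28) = -2*c^2 - 2*c + 70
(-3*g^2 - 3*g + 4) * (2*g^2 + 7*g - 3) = -6*g^4 - 27*g^3 - 4*g^2 + 37*g - 12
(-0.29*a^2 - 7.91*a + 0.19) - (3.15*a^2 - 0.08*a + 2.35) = -3.44*a^2 - 7.83*a - 2.16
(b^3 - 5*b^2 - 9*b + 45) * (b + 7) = b^4 + 2*b^3 - 44*b^2 - 18*b + 315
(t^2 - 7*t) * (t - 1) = t^3 - 8*t^2 + 7*t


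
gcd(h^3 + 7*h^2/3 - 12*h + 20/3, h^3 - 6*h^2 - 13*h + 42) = h - 2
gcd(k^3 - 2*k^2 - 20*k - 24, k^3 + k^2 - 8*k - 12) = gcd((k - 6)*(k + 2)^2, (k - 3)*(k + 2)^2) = k^2 + 4*k + 4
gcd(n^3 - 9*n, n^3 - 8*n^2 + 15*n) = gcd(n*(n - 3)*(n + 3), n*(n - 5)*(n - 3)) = n^2 - 3*n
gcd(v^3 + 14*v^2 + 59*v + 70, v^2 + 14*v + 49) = v + 7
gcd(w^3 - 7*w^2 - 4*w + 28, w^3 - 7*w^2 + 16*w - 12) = w - 2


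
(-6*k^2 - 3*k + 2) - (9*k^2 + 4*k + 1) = -15*k^2 - 7*k + 1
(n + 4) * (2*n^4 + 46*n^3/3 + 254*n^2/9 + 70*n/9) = 2*n^5 + 70*n^4/3 + 806*n^3/9 + 362*n^2/3 + 280*n/9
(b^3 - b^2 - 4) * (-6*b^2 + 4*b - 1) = -6*b^5 + 10*b^4 - 5*b^3 + 25*b^2 - 16*b + 4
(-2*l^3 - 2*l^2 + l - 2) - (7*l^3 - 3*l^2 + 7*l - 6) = -9*l^3 + l^2 - 6*l + 4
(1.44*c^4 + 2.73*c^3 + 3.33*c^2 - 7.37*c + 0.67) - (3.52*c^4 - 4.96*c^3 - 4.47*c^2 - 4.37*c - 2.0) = -2.08*c^4 + 7.69*c^3 + 7.8*c^2 - 3.0*c + 2.67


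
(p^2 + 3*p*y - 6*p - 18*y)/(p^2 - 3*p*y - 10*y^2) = (-p^2 - 3*p*y + 6*p + 18*y)/(-p^2 + 3*p*y + 10*y^2)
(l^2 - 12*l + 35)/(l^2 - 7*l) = (l - 5)/l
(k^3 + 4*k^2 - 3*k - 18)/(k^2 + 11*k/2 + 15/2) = 2*(k^2 + k - 6)/(2*k + 5)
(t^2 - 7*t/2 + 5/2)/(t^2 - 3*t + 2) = (t - 5/2)/(t - 2)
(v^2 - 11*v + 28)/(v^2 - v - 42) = (v - 4)/(v + 6)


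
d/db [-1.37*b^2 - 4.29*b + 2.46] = -2.74*b - 4.29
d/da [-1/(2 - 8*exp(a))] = -2*exp(a)/(4*exp(a) - 1)^2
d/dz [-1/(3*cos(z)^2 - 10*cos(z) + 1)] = 2*(5 - 3*cos(z))*sin(z)/(3*cos(z)^2 - 10*cos(z) + 1)^2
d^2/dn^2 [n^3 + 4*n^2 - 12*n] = 6*n + 8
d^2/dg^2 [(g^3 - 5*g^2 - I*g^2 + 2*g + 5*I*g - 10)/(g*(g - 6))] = 2*(g^3*(8 - I) - 30*g^2 + 180*g - 360)/(g^3*(g^3 - 18*g^2 + 108*g - 216))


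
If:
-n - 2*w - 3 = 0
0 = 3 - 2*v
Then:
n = -2*w - 3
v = 3/2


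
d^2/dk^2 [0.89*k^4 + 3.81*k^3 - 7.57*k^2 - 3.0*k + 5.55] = 10.68*k^2 + 22.86*k - 15.14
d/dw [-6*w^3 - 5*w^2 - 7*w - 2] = -18*w^2 - 10*w - 7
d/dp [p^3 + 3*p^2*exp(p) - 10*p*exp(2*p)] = 3*p^2*exp(p) + 3*p^2 - 20*p*exp(2*p) + 6*p*exp(p) - 10*exp(2*p)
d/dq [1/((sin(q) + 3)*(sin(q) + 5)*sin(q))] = (-16*sin(q) + 3*cos(q)^2 - 18)*cos(q)/((sin(q) + 3)^2*(sin(q) + 5)^2*sin(q)^2)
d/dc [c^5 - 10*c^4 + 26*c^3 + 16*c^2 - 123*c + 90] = 5*c^4 - 40*c^3 + 78*c^2 + 32*c - 123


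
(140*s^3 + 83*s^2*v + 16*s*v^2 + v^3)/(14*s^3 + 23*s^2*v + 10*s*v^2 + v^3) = (20*s^2 + 9*s*v + v^2)/(2*s^2 + 3*s*v + v^2)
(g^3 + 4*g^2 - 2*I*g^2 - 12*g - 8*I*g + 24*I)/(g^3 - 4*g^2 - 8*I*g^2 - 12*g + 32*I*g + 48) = (g^2 + 4*g - 12)/(g^2 + g*(-4 - 6*I) + 24*I)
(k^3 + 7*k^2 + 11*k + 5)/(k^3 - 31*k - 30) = (k + 1)/(k - 6)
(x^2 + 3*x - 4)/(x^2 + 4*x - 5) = (x + 4)/(x + 5)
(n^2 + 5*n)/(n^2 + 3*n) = (n + 5)/(n + 3)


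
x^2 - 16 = (x - 4)*(x + 4)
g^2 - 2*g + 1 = (g - 1)^2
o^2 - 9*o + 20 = (o - 5)*(o - 4)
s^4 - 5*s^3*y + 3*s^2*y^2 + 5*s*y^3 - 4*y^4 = (s - 4*y)*(s - y)^2*(s + y)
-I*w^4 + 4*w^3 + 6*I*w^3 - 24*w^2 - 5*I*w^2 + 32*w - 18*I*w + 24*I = (w - 4)*(w - 2)*(w + 3*I)*(-I*w + 1)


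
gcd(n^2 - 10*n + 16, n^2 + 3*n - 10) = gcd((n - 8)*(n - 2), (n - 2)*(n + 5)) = n - 2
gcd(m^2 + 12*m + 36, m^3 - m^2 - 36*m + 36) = m + 6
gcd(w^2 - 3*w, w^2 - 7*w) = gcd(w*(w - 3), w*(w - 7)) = w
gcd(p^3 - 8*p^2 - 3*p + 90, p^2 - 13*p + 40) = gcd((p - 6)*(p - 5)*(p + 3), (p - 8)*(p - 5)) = p - 5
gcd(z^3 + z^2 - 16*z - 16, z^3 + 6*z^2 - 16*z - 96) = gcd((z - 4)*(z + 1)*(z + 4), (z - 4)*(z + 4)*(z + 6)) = z^2 - 16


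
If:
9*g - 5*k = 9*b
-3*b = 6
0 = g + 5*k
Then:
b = -2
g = -9/5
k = 9/25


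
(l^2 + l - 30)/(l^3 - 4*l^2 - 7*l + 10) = (l + 6)/(l^2 + l - 2)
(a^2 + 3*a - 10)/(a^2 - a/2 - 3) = 2*(a + 5)/(2*a + 3)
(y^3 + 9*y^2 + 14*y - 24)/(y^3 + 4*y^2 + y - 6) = (y^2 + 10*y + 24)/(y^2 + 5*y + 6)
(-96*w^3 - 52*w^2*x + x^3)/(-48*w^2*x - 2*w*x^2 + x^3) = (2*w + x)/x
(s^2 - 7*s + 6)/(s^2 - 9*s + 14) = (s^2 - 7*s + 6)/(s^2 - 9*s + 14)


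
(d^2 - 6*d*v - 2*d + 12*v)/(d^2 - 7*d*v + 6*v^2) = (2 - d)/(-d + v)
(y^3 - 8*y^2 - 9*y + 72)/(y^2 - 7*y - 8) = (y^2 - 9)/(y + 1)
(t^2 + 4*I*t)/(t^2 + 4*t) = (t + 4*I)/(t + 4)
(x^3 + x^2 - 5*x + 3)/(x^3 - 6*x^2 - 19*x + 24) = (x - 1)/(x - 8)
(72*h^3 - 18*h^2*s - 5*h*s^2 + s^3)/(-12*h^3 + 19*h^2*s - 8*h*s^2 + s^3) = (-24*h^2 - 2*h*s + s^2)/(4*h^2 - 5*h*s + s^2)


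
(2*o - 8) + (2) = 2*o - 6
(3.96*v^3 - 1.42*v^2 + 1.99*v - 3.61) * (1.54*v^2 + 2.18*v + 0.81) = 6.0984*v^5 + 6.446*v^4 + 3.1766*v^3 - 2.3714*v^2 - 6.2579*v - 2.9241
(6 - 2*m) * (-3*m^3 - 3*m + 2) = 6*m^4 - 18*m^3 + 6*m^2 - 22*m + 12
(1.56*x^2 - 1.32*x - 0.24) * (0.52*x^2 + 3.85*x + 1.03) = 0.8112*x^4 + 5.3196*x^3 - 3.6*x^2 - 2.2836*x - 0.2472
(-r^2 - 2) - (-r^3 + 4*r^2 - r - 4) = r^3 - 5*r^2 + r + 2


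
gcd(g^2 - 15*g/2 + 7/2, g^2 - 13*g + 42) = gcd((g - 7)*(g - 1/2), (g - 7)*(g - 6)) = g - 7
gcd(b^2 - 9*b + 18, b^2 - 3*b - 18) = b - 6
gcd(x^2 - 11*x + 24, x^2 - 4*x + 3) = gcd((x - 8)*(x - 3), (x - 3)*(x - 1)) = x - 3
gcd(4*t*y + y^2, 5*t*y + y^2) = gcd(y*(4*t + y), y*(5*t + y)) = y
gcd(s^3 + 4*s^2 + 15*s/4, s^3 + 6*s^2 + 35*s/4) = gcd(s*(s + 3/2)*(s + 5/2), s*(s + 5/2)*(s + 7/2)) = s^2 + 5*s/2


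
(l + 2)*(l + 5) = l^2 + 7*l + 10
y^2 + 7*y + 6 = (y + 1)*(y + 6)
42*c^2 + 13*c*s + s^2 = (6*c + s)*(7*c + s)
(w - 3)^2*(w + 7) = w^3 + w^2 - 33*w + 63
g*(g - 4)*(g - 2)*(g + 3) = g^4 - 3*g^3 - 10*g^2 + 24*g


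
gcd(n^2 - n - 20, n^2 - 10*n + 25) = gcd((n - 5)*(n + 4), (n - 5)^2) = n - 5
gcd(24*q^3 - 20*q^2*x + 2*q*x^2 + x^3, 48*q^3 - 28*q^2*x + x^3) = -12*q^2 + 4*q*x + x^2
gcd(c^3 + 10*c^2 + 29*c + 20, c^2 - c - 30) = c + 5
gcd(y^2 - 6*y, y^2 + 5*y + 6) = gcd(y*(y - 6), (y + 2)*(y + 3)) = 1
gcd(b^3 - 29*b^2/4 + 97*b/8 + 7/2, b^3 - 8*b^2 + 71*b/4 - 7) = b^2 - 15*b/2 + 14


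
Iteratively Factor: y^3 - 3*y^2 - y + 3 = (y + 1)*(y^2 - 4*y + 3) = (y - 3)*(y + 1)*(y - 1)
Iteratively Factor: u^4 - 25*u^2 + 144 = (u + 3)*(u^3 - 3*u^2 - 16*u + 48) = (u - 3)*(u + 3)*(u^2 - 16) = (u - 4)*(u - 3)*(u + 3)*(u + 4)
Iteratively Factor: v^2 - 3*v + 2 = (v - 1)*(v - 2)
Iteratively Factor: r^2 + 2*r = (r + 2)*(r)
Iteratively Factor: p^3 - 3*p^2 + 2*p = (p - 1)*(p^2 - 2*p) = p*(p - 1)*(p - 2)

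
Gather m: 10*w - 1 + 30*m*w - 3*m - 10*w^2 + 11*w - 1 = m*(30*w - 3) - 10*w^2 + 21*w - 2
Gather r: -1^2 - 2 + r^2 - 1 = r^2 - 4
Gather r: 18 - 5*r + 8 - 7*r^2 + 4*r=-7*r^2 - r + 26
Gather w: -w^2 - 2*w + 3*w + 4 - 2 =-w^2 + w + 2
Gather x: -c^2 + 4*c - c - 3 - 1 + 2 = -c^2 + 3*c - 2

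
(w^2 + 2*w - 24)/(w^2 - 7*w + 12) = (w + 6)/(w - 3)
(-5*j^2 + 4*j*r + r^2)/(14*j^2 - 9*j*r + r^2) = (-5*j^2 + 4*j*r + r^2)/(14*j^2 - 9*j*r + r^2)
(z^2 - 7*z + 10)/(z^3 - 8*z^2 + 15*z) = (z - 2)/(z*(z - 3))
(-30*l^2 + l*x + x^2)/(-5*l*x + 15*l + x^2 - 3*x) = (6*l + x)/(x - 3)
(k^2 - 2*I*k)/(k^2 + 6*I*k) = (k - 2*I)/(k + 6*I)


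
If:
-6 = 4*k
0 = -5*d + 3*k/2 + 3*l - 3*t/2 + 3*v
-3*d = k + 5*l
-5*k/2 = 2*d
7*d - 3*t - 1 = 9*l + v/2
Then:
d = 15/8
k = -3/2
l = -33/40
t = 344/65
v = 191/26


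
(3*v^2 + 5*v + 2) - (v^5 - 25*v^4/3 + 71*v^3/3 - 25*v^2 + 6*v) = -v^5 + 25*v^4/3 - 71*v^3/3 + 28*v^2 - v + 2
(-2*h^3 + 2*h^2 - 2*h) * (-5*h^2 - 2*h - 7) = 10*h^5 - 6*h^4 + 20*h^3 - 10*h^2 + 14*h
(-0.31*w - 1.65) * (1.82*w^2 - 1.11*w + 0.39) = -0.5642*w^3 - 2.6589*w^2 + 1.7106*w - 0.6435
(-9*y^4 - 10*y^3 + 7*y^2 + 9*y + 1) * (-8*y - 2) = 72*y^5 + 98*y^4 - 36*y^3 - 86*y^2 - 26*y - 2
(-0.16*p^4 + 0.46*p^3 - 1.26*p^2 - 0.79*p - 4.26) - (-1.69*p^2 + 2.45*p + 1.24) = -0.16*p^4 + 0.46*p^3 + 0.43*p^2 - 3.24*p - 5.5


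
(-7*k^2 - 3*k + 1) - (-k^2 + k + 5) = -6*k^2 - 4*k - 4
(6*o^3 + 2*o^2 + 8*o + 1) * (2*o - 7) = 12*o^4 - 38*o^3 + 2*o^2 - 54*o - 7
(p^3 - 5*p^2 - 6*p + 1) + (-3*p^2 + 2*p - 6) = p^3 - 8*p^2 - 4*p - 5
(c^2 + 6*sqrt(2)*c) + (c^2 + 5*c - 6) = 2*c^2 + 5*c + 6*sqrt(2)*c - 6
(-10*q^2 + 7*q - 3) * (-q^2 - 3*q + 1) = 10*q^4 + 23*q^3 - 28*q^2 + 16*q - 3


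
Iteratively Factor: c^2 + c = (c)*(c + 1)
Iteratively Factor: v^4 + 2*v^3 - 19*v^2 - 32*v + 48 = (v + 3)*(v^3 - v^2 - 16*v + 16) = (v + 3)*(v + 4)*(v^2 - 5*v + 4) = (v - 1)*(v + 3)*(v + 4)*(v - 4)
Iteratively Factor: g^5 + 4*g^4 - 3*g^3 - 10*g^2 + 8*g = (g - 1)*(g^4 + 5*g^3 + 2*g^2 - 8*g) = (g - 1)*(g + 2)*(g^3 + 3*g^2 - 4*g) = (g - 1)^2*(g + 2)*(g^2 + 4*g) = g*(g - 1)^2*(g + 2)*(g + 4)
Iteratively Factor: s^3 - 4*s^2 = (s - 4)*(s^2) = s*(s - 4)*(s)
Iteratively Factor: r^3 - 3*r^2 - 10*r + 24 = (r + 3)*(r^2 - 6*r + 8) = (r - 2)*(r + 3)*(r - 4)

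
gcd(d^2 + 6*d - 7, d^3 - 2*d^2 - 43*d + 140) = d + 7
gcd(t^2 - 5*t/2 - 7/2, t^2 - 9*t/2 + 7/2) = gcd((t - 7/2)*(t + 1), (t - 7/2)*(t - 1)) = t - 7/2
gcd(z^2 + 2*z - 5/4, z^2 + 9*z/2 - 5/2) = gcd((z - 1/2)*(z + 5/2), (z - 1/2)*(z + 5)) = z - 1/2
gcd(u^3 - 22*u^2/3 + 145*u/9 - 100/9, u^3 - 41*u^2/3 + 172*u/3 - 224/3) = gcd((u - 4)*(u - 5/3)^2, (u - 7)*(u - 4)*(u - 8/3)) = u - 4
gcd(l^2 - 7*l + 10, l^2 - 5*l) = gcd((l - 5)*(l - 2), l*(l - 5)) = l - 5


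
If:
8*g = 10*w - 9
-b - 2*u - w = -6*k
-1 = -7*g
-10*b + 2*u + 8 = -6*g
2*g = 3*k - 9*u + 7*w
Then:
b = 171/158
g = 1/7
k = 1872/2765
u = 1087/1106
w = 71/70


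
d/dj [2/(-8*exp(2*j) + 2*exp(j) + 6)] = (8*exp(j) - 1)*exp(j)/(-4*exp(2*j) + exp(j) + 3)^2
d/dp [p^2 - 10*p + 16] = 2*p - 10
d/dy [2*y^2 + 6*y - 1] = 4*y + 6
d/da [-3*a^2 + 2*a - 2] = 2 - 6*a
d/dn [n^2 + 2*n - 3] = 2*n + 2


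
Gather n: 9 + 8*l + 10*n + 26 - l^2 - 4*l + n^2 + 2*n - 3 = -l^2 + 4*l + n^2 + 12*n + 32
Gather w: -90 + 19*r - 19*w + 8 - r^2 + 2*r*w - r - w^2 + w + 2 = -r^2 + 18*r - w^2 + w*(2*r - 18) - 80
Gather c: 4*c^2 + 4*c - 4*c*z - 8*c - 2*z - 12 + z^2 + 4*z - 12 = 4*c^2 + c*(-4*z - 4) + z^2 + 2*z - 24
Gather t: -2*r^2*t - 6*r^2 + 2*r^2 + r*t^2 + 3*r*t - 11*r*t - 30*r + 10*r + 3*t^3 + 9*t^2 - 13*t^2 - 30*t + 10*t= -4*r^2 - 20*r + 3*t^3 + t^2*(r - 4) + t*(-2*r^2 - 8*r - 20)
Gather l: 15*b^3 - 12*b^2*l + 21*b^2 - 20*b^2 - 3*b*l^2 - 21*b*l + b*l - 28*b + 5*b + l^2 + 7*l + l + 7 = 15*b^3 + b^2 - 23*b + l^2*(1 - 3*b) + l*(-12*b^2 - 20*b + 8) + 7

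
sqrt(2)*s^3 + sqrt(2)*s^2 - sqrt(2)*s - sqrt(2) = (s - 1)*(s + 1)*(sqrt(2)*s + sqrt(2))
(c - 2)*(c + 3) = c^2 + c - 6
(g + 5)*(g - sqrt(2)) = g^2 - sqrt(2)*g + 5*g - 5*sqrt(2)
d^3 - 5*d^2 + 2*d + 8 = (d - 4)*(d - 2)*(d + 1)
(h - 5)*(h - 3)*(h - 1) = h^3 - 9*h^2 + 23*h - 15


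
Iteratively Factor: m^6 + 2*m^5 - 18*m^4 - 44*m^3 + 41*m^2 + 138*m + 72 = (m + 3)*(m^5 - m^4 - 15*m^3 + m^2 + 38*m + 24) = (m + 3)^2*(m^4 - 4*m^3 - 3*m^2 + 10*m + 8) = (m + 1)*(m + 3)^2*(m^3 - 5*m^2 + 2*m + 8) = (m - 4)*(m + 1)*(m + 3)^2*(m^2 - m - 2) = (m - 4)*(m - 2)*(m + 1)*(m + 3)^2*(m + 1)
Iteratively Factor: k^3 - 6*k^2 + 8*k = (k - 4)*(k^2 - 2*k) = (k - 4)*(k - 2)*(k)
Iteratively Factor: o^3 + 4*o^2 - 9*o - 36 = (o + 4)*(o^2 - 9) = (o - 3)*(o + 4)*(o + 3)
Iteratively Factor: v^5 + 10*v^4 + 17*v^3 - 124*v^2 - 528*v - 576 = (v + 4)*(v^4 + 6*v^3 - 7*v^2 - 96*v - 144) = (v + 3)*(v + 4)*(v^3 + 3*v^2 - 16*v - 48) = (v + 3)^2*(v + 4)*(v^2 - 16) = (v - 4)*(v + 3)^2*(v + 4)*(v + 4)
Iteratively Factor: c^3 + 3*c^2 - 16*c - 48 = (c - 4)*(c^2 + 7*c + 12) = (c - 4)*(c + 4)*(c + 3)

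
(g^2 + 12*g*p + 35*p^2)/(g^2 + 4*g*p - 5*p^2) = (-g - 7*p)/(-g + p)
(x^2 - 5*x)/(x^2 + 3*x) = (x - 5)/(x + 3)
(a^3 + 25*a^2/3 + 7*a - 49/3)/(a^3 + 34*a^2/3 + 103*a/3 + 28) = (3*a^2 + 4*a - 7)/(3*a^2 + 13*a + 12)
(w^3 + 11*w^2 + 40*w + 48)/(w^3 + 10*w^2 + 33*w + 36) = (w + 4)/(w + 3)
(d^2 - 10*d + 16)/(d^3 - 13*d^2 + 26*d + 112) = (d - 2)/(d^2 - 5*d - 14)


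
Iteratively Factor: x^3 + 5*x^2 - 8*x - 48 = (x + 4)*(x^2 + x - 12) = (x - 3)*(x + 4)*(x + 4)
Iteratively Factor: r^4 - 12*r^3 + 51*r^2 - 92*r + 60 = (r - 3)*(r^3 - 9*r^2 + 24*r - 20) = (r - 3)*(r - 2)*(r^2 - 7*r + 10) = (r - 5)*(r - 3)*(r - 2)*(r - 2)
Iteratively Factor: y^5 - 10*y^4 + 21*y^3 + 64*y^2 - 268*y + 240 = (y + 3)*(y^4 - 13*y^3 + 60*y^2 - 116*y + 80) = (y - 2)*(y + 3)*(y^3 - 11*y^2 + 38*y - 40) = (y - 4)*(y - 2)*(y + 3)*(y^2 - 7*y + 10) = (y - 5)*(y - 4)*(y - 2)*(y + 3)*(y - 2)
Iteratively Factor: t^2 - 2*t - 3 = (t - 3)*(t + 1)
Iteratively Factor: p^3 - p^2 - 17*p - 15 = (p - 5)*(p^2 + 4*p + 3) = (p - 5)*(p + 1)*(p + 3)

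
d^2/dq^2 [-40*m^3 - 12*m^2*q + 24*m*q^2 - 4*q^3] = 48*m - 24*q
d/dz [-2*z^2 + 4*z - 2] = 4 - 4*z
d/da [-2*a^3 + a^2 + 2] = 2*a*(1 - 3*a)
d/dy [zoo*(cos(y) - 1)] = zoo*sin(y)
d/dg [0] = 0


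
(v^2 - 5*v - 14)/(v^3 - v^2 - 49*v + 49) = (v + 2)/(v^2 + 6*v - 7)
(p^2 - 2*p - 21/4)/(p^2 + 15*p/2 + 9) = (p - 7/2)/(p + 6)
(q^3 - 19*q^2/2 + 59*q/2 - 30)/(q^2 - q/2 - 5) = (q^2 - 7*q + 12)/(q + 2)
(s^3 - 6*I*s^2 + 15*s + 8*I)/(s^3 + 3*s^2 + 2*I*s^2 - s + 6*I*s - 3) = (s - 8*I)/(s + 3)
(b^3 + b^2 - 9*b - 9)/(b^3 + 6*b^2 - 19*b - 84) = (b^2 - 2*b - 3)/(b^2 + 3*b - 28)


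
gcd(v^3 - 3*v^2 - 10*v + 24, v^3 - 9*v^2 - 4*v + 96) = v^2 - v - 12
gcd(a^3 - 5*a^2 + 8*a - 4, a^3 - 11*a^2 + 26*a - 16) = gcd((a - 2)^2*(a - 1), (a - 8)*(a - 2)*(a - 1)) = a^2 - 3*a + 2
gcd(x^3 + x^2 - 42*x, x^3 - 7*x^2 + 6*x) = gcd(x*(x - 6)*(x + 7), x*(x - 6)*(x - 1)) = x^2 - 6*x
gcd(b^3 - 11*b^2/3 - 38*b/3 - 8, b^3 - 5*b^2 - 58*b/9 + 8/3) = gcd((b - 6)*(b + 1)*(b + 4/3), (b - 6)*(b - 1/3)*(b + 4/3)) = b^2 - 14*b/3 - 8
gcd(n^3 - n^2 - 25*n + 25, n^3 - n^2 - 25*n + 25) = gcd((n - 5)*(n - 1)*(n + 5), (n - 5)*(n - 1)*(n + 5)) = n^3 - n^2 - 25*n + 25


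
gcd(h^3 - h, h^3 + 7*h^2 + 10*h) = h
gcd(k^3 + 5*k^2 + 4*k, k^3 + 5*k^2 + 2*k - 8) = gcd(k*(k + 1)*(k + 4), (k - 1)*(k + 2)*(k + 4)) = k + 4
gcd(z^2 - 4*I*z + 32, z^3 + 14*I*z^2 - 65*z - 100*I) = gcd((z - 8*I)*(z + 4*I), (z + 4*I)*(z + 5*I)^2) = z + 4*I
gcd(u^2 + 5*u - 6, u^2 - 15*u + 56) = 1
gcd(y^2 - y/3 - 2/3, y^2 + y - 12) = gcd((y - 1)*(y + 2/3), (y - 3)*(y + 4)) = 1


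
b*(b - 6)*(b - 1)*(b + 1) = b^4 - 6*b^3 - b^2 + 6*b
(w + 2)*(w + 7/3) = w^2 + 13*w/3 + 14/3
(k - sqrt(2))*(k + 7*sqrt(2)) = k^2 + 6*sqrt(2)*k - 14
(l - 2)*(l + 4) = l^2 + 2*l - 8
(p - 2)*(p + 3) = p^2 + p - 6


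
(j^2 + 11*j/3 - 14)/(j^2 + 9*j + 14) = (j^2 + 11*j/3 - 14)/(j^2 + 9*j + 14)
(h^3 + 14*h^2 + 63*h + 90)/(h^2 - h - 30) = (h^2 + 9*h + 18)/(h - 6)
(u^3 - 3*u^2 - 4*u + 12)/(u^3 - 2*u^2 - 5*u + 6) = (u - 2)/(u - 1)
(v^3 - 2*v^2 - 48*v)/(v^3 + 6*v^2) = (v - 8)/v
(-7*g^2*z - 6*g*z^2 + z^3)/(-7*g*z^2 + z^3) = (g + z)/z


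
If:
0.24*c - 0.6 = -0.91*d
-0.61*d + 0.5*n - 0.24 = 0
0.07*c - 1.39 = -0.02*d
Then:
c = 21.27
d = -4.95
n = -5.56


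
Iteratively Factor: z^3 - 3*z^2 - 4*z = (z - 4)*(z^2 + z) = (z - 4)*(z + 1)*(z)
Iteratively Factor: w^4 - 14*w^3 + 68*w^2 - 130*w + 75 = (w - 1)*(w^3 - 13*w^2 + 55*w - 75) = (w - 5)*(w - 1)*(w^2 - 8*w + 15) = (w - 5)^2*(w - 1)*(w - 3)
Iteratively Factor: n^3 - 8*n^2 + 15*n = (n - 3)*(n^2 - 5*n) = n*(n - 3)*(n - 5)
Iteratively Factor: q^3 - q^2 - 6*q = (q - 3)*(q^2 + 2*q) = q*(q - 3)*(q + 2)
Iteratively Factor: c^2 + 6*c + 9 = (c + 3)*(c + 3)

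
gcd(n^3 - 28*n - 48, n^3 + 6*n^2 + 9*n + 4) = n + 4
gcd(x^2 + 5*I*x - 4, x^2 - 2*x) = 1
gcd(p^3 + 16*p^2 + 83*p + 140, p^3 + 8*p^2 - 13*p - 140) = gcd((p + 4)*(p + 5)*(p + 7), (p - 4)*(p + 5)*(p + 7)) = p^2 + 12*p + 35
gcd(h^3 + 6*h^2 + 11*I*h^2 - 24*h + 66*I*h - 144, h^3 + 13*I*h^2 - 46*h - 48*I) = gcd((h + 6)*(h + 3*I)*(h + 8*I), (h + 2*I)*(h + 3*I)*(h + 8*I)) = h^2 + 11*I*h - 24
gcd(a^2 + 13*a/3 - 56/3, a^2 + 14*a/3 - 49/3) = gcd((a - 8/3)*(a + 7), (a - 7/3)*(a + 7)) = a + 7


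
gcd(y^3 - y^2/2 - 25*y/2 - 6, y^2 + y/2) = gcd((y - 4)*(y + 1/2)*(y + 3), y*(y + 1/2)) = y + 1/2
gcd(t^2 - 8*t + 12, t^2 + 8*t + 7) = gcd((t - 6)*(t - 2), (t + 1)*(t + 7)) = 1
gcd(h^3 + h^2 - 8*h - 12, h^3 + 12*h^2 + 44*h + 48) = h + 2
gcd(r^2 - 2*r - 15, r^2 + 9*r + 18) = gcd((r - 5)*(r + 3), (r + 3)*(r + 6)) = r + 3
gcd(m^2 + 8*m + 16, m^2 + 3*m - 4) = m + 4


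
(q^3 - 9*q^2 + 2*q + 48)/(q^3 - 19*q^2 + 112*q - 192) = (q + 2)/(q - 8)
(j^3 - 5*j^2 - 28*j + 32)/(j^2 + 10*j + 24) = (j^2 - 9*j + 8)/(j + 6)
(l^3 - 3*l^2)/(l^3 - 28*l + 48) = l^2*(l - 3)/(l^3 - 28*l + 48)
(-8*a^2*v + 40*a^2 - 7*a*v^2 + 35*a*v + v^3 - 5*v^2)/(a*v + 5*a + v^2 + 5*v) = (-8*a*v + 40*a + v^2 - 5*v)/(v + 5)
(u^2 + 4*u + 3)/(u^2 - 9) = (u + 1)/(u - 3)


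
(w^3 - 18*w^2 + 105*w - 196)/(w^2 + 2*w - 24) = (w^2 - 14*w + 49)/(w + 6)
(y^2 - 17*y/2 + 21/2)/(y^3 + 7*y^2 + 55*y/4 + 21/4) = 2*(2*y^2 - 17*y + 21)/(4*y^3 + 28*y^2 + 55*y + 21)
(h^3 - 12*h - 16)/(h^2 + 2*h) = h - 2 - 8/h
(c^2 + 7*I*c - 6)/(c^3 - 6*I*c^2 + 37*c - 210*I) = (c + I)/(c^2 - 12*I*c - 35)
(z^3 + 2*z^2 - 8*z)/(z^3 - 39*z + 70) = z*(z + 4)/(z^2 + 2*z - 35)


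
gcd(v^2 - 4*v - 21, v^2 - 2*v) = 1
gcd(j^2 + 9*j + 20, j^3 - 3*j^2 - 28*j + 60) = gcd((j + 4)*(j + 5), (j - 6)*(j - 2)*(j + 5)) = j + 5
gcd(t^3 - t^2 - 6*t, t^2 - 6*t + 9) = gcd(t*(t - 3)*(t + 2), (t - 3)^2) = t - 3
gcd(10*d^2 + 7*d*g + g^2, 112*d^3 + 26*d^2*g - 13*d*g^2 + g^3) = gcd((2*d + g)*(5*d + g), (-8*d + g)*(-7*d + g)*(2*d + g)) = 2*d + g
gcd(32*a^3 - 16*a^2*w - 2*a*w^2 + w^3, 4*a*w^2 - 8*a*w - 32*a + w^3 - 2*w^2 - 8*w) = 4*a + w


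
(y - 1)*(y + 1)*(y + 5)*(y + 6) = y^4 + 11*y^3 + 29*y^2 - 11*y - 30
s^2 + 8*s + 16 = (s + 4)^2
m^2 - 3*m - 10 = (m - 5)*(m + 2)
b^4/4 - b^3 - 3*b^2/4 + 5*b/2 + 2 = (b/4 + 1/4)*(b - 4)*(b - 2)*(b + 1)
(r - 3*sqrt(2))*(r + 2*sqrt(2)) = r^2 - sqrt(2)*r - 12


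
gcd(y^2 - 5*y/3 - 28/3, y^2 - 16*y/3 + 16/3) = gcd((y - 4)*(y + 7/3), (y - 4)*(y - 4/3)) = y - 4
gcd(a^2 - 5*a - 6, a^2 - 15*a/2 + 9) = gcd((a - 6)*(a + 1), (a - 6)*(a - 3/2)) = a - 6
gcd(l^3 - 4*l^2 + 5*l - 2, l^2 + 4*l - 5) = l - 1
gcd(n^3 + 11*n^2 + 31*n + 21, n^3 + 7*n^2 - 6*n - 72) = 1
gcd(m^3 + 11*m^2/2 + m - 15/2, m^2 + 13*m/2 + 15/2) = m^2 + 13*m/2 + 15/2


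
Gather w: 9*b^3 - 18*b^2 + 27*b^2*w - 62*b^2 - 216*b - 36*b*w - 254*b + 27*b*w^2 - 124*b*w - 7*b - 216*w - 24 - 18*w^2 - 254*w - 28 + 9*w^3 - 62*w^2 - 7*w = 9*b^3 - 80*b^2 - 477*b + 9*w^3 + w^2*(27*b - 80) + w*(27*b^2 - 160*b - 477) - 52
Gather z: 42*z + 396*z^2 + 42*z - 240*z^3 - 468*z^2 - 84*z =-240*z^3 - 72*z^2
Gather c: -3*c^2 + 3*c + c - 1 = -3*c^2 + 4*c - 1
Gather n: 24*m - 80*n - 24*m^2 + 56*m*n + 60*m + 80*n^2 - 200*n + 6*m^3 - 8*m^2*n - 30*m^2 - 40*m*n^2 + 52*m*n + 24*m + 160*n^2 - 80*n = 6*m^3 - 54*m^2 + 108*m + n^2*(240 - 40*m) + n*(-8*m^2 + 108*m - 360)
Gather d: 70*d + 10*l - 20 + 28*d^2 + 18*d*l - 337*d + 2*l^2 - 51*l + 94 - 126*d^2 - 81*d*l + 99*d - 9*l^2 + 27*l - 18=-98*d^2 + d*(-63*l - 168) - 7*l^2 - 14*l + 56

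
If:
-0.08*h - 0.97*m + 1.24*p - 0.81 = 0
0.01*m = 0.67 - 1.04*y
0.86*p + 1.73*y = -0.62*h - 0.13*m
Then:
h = 121.031996179561*y - 80.4541547277937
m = 67.0 - 104.0*y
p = 47.8739255014327 - 73.5463228271251*y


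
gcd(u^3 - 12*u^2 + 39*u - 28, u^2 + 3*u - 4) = u - 1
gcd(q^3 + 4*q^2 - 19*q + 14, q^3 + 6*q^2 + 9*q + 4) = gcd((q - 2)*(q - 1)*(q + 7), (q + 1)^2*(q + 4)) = 1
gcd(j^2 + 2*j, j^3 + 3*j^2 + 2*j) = j^2 + 2*j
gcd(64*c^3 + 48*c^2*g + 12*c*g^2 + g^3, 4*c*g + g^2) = 4*c + g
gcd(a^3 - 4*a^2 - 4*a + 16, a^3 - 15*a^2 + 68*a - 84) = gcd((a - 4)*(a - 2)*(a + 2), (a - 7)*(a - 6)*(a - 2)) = a - 2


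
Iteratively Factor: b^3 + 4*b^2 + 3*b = (b + 3)*(b^2 + b) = (b + 1)*(b + 3)*(b)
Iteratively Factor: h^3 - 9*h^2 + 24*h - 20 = (h - 2)*(h^2 - 7*h + 10) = (h - 5)*(h - 2)*(h - 2)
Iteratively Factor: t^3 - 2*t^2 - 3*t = (t + 1)*(t^2 - 3*t) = t*(t + 1)*(t - 3)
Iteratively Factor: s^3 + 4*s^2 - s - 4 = (s - 1)*(s^2 + 5*s + 4) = (s - 1)*(s + 1)*(s + 4)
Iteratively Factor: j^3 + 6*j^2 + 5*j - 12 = (j - 1)*(j^2 + 7*j + 12) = (j - 1)*(j + 4)*(j + 3)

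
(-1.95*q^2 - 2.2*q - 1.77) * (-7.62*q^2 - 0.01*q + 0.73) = 14.859*q^4 + 16.7835*q^3 + 12.0859*q^2 - 1.5883*q - 1.2921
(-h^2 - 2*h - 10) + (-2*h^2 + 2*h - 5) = -3*h^2 - 15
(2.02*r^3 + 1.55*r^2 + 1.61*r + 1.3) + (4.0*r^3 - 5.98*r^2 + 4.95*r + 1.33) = 6.02*r^3 - 4.43*r^2 + 6.56*r + 2.63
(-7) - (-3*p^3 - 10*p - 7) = 3*p^3 + 10*p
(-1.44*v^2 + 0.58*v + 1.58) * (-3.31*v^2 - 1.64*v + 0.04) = 4.7664*v^4 + 0.4418*v^3 - 6.2386*v^2 - 2.568*v + 0.0632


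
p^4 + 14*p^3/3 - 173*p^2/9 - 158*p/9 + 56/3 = (p - 3)*(p - 2/3)*(p + 4/3)*(p + 7)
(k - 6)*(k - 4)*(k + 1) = k^3 - 9*k^2 + 14*k + 24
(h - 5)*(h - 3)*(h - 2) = h^3 - 10*h^2 + 31*h - 30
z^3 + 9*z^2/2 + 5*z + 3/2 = (z + 1/2)*(z + 1)*(z + 3)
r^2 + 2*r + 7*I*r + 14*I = (r + 2)*(r + 7*I)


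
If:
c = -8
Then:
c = -8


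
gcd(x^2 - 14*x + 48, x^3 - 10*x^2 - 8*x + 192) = x^2 - 14*x + 48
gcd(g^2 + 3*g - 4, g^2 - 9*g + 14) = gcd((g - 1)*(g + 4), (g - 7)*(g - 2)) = 1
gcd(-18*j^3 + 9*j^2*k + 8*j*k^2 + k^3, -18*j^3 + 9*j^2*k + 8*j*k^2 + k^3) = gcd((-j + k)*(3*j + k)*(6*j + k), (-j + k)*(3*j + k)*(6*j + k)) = 18*j^3 - 9*j^2*k - 8*j*k^2 - k^3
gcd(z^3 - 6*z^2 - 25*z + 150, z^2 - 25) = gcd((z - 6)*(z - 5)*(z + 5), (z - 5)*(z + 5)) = z^2 - 25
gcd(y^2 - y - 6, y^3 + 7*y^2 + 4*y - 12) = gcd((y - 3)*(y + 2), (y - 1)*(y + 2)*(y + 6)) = y + 2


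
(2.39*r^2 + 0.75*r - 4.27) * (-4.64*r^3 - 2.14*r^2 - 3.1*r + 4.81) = -11.0896*r^5 - 8.5946*r^4 + 10.7988*r^3 + 18.3087*r^2 + 16.8445*r - 20.5387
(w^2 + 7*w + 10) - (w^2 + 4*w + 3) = 3*w + 7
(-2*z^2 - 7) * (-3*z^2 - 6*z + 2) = 6*z^4 + 12*z^3 + 17*z^2 + 42*z - 14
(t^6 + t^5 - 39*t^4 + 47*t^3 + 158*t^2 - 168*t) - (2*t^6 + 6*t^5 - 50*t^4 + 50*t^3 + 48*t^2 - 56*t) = -t^6 - 5*t^5 + 11*t^4 - 3*t^3 + 110*t^2 - 112*t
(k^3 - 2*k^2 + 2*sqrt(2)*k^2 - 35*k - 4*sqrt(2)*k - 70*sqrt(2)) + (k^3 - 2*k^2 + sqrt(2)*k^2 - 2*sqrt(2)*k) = 2*k^3 - 4*k^2 + 3*sqrt(2)*k^2 - 35*k - 6*sqrt(2)*k - 70*sqrt(2)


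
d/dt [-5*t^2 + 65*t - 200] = 65 - 10*t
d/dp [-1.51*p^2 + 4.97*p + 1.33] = 4.97 - 3.02*p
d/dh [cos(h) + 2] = -sin(h)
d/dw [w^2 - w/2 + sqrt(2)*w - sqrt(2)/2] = 2*w - 1/2 + sqrt(2)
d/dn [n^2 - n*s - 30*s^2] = 2*n - s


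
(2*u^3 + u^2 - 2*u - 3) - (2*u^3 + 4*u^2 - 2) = -3*u^2 - 2*u - 1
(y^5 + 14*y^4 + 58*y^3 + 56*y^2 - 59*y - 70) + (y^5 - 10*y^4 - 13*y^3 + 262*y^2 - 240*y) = 2*y^5 + 4*y^4 + 45*y^3 + 318*y^2 - 299*y - 70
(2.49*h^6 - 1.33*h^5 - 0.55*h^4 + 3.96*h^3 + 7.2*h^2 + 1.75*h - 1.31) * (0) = 0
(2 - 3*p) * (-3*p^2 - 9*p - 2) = 9*p^3 + 21*p^2 - 12*p - 4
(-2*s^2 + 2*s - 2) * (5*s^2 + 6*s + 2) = -10*s^4 - 2*s^3 - 2*s^2 - 8*s - 4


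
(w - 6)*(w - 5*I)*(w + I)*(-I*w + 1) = -I*w^4 - 3*w^3 + 6*I*w^3 + 18*w^2 - 9*I*w^2 + 5*w + 54*I*w - 30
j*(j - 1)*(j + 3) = j^3 + 2*j^2 - 3*j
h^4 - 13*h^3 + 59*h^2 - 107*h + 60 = (h - 5)*(h - 4)*(h - 3)*(h - 1)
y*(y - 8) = y^2 - 8*y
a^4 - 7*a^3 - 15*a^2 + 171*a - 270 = (a - 6)*(a - 3)^2*(a + 5)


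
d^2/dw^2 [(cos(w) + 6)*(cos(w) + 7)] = -13*cos(w) - 2*cos(2*w)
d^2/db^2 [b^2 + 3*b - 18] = 2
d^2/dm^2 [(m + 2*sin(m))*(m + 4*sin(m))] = -6*m*sin(m) - 32*sin(m)^2 + 12*cos(m) + 18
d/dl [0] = 0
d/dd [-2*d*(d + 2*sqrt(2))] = -4*d - 4*sqrt(2)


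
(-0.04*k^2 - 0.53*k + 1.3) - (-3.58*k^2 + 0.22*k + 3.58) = 3.54*k^2 - 0.75*k - 2.28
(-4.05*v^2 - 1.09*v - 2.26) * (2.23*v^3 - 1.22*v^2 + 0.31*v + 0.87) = -9.0315*v^5 + 2.5103*v^4 - 4.9655*v^3 - 1.1042*v^2 - 1.6489*v - 1.9662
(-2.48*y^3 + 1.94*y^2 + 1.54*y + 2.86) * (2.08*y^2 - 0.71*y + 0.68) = -5.1584*y^5 + 5.796*y^4 + 0.1394*y^3 + 6.1746*y^2 - 0.9834*y + 1.9448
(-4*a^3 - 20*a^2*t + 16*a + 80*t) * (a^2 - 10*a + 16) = -4*a^5 - 20*a^4*t + 40*a^4 + 200*a^3*t - 48*a^3 - 240*a^2*t - 160*a^2 - 800*a*t + 256*a + 1280*t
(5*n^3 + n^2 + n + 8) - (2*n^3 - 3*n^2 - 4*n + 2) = 3*n^3 + 4*n^2 + 5*n + 6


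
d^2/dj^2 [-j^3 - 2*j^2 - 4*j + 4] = -6*j - 4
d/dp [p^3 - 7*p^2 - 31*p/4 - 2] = 3*p^2 - 14*p - 31/4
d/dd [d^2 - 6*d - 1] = 2*d - 6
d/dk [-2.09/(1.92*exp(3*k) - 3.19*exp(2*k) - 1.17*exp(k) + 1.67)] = (12.0384*exp(2*k) - 13.3342*exp(k) - 2.4453)*exp(k)/(1.92*exp(3*k) - 3.19*exp(2*k) - 1.17*exp(k) + 1.67)^2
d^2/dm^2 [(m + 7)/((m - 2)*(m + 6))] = 2*(m^3 + 21*m^2 + 120*m + 244)/(m^6 + 12*m^5 + 12*m^4 - 224*m^3 - 144*m^2 + 1728*m - 1728)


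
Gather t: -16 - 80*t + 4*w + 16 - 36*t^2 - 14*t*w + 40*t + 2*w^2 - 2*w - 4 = -36*t^2 + t*(-14*w - 40) + 2*w^2 + 2*w - 4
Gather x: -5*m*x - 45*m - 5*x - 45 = -45*m + x*(-5*m - 5) - 45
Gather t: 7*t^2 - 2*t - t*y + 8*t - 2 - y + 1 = 7*t^2 + t*(6 - y) - y - 1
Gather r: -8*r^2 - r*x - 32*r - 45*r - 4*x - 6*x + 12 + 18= -8*r^2 + r*(-x - 77) - 10*x + 30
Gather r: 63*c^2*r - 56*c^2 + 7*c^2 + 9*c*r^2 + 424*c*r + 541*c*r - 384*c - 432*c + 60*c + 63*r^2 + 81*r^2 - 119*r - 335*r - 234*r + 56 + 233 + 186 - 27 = -49*c^2 - 756*c + r^2*(9*c + 144) + r*(63*c^2 + 965*c - 688) + 448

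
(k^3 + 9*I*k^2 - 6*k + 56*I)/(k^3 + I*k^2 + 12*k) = (k^2 + 5*I*k + 14)/(k*(k - 3*I))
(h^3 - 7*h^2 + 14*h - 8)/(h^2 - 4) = (h^2 - 5*h + 4)/(h + 2)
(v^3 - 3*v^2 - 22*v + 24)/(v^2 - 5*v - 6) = (v^2 + 3*v - 4)/(v + 1)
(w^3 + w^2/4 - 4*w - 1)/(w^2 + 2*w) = w - 7/4 - 1/(2*w)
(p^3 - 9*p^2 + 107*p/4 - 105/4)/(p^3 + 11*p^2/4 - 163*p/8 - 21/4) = 2*(2*p^2 - 11*p + 15)/(4*p^2 + 25*p + 6)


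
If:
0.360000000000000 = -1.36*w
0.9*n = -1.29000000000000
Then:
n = -1.43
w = -0.26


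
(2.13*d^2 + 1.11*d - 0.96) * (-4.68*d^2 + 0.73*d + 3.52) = -9.9684*d^4 - 3.6399*d^3 + 12.8007*d^2 + 3.2064*d - 3.3792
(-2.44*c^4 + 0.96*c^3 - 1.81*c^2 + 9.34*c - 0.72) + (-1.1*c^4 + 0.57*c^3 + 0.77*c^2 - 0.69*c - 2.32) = -3.54*c^4 + 1.53*c^3 - 1.04*c^2 + 8.65*c - 3.04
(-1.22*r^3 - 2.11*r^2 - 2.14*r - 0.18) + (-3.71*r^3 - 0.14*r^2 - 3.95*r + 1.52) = -4.93*r^3 - 2.25*r^2 - 6.09*r + 1.34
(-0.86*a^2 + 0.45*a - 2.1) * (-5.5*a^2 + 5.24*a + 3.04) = 4.73*a^4 - 6.9814*a^3 + 11.2936*a^2 - 9.636*a - 6.384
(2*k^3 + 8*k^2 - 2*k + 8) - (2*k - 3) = 2*k^3 + 8*k^2 - 4*k + 11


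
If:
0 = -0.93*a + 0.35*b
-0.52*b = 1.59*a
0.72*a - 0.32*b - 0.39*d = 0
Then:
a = 0.00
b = 0.00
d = 0.00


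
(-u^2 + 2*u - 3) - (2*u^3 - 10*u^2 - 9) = -2*u^3 + 9*u^2 + 2*u + 6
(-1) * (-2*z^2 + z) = 2*z^2 - z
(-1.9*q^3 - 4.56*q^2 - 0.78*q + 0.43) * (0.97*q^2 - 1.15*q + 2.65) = -1.843*q^5 - 2.2382*q^4 - 0.5476*q^3 - 10.7699*q^2 - 2.5615*q + 1.1395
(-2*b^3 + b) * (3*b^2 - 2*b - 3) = -6*b^5 + 4*b^4 + 9*b^3 - 2*b^2 - 3*b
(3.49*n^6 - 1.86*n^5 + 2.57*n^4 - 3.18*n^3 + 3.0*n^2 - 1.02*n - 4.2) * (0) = 0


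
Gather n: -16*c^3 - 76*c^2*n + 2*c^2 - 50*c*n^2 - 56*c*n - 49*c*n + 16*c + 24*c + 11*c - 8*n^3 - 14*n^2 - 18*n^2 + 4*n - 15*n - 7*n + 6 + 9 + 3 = -16*c^3 + 2*c^2 + 51*c - 8*n^3 + n^2*(-50*c - 32) + n*(-76*c^2 - 105*c - 18) + 18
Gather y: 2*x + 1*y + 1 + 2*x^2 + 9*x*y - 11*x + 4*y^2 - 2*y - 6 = 2*x^2 - 9*x + 4*y^2 + y*(9*x - 1) - 5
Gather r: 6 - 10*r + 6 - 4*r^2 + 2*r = -4*r^2 - 8*r + 12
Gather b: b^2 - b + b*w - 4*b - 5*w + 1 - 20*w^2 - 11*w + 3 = b^2 + b*(w - 5) - 20*w^2 - 16*w + 4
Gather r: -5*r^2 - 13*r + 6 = -5*r^2 - 13*r + 6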